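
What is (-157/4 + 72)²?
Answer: 17161/16 ≈ 1072.6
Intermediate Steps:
(-157/4 + 72)² = (131/4)² = 17161/16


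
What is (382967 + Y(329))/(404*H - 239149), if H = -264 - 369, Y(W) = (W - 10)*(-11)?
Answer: -379458/494881 ≈ -0.76677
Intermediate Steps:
Y(W) = 110 - 11*W (Y(W) = (-10 + W)*(-11) = 110 - 11*W)
H = -633
(382967 + Y(329))/(404*H - 239149) = (382967 + (110 - 11*329))/(404*(-633) - 239149) = (382967 + (110 - 3619))/(-255732 - 239149) = (382967 - 3509)/(-494881) = 379458*(-1/494881) = -379458/494881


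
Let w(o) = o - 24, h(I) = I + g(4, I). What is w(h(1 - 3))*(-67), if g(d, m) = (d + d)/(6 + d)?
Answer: 8442/5 ≈ 1688.4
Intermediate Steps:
g(d, m) = 2*d/(6 + d) (g(d, m) = (2*d)/(6 + d) = 2*d/(6 + d))
h(I) = 4/5 + I (h(I) = I + 2*4/(6 + 4) = I + 2*4/10 = I + 2*4*(1/10) = I + 4/5 = 4/5 + I)
w(o) = -24 + o
w(h(1 - 3))*(-67) = (-24 + (4/5 + (1 - 3)))*(-67) = (-24 + (4/5 - 2))*(-67) = (-24 - 6/5)*(-67) = -126/5*(-67) = 8442/5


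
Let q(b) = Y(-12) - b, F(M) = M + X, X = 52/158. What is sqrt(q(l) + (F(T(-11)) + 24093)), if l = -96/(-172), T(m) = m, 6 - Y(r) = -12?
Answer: sqrt(278101934034)/3397 ≈ 155.24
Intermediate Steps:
Y(r) = 18 (Y(r) = 6 - 1*(-12) = 6 + 12 = 18)
X = 26/79 (X = 52*(1/158) = 26/79 ≈ 0.32911)
l = 24/43 (l = -96*(-1/172) = 24/43 ≈ 0.55814)
F(M) = 26/79 + M (F(M) = M + 26/79 = 26/79 + M)
q(b) = 18 - b
sqrt(q(l) + (F(T(-11)) + 24093)) = sqrt((18 - 1*24/43) + ((26/79 - 11) + 24093)) = sqrt((18 - 24/43) + (-843/79 + 24093)) = sqrt(750/43 + 1902504/79) = sqrt(81866922/3397) = sqrt(278101934034)/3397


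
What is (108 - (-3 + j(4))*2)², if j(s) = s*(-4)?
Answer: 21316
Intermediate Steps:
j(s) = -4*s
(108 - (-3 + j(4))*2)² = (108 - (-3 - 4*4)*2)² = (108 - (-3 - 16)*2)² = (108 - 1*(-19)*2)² = (108 + 19*2)² = (108 + 38)² = 146² = 21316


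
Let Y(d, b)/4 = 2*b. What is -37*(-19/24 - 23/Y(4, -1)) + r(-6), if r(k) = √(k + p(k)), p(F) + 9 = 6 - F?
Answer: -925/12 + I*√3 ≈ -77.083 + 1.732*I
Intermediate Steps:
Y(d, b) = 8*b (Y(d, b) = 4*(2*b) = 8*b)
p(F) = -3 - F (p(F) = -9 + (6 - F) = -3 - F)
r(k) = I*√3 (r(k) = √(k + (-3 - k)) = √(-3) = I*√3)
-37*(-19/24 - 23/Y(4, -1)) + r(-6) = -37*(-19/24 - 23/(8*(-1))) + I*√3 = -37*(-19*1/24 - 23/(-8)) + I*√3 = -37*(-19/24 - 23*(-⅛)) + I*√3 = -37*(-19/24 + 23/8) + I*√3 = -37*25/12 + I*√3 = -925/12 + I*√3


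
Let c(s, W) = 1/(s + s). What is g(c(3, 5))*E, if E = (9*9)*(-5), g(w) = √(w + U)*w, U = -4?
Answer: -45*I*√138/4 ≈ -132.16*I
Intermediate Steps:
c(s, W) = 1/(2*s)
g(w) = w*√(-4 + w) (g(w) = √(w - 4)*w = √(-4 + w)*w = w*√(-4 + w))
E = -405 (E = 81*(-5) = -405)
g(c(3, 5))*E = (((½)/3)*√(-4 + (½)/3))*(-405) = (((½)*(⅓))*√(-4 + (½)*(⅓)))*(-405) = (√(-4 + ⅙)/6)*(-405) = (√(-23/6)/6)*(-405) = ((I*√138/6)/6)*(-405) = (I*√138/36)*(-405) = -45*I*√138/4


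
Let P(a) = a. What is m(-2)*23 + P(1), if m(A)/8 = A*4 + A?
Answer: -1839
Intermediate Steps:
m(A) = 40*A (m(A) = 8*(A*4 + A) = 8*(4*A + A) = 8*(5*A) = 40*A)
m(-2)*23 + P(1) = (40*(-2))*23 + 1 = -80*23 + 1 = -1840 + 1 = -1839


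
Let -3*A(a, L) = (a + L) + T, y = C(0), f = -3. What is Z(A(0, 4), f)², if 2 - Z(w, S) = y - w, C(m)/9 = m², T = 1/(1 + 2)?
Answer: 25/81 ≈ 0.30864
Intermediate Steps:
T = ⅓ (T = 1/3 = ⅓ ≈ 0.33333)
C(m) = 9*m²
y = 0 (y = 9*0² = 9*0 = 0)
A(a, L) = -⅑ - L/3 - a/3 (A(a, L) = -((a + L) + ⅓)/3 = -((L + a) + ⅓)/3 = -(⅓ + L + a)/3 = -⅑ - L/3 - a/3)
Z(w, S) = 2 + w (Z(w, S) = 2 - (0 - w) = 2 - (-1)*w = 2 + w)
Z(A(0, 4), f)² = (2 + (-⅑ - ⅓*4 - ⅓*0))² = (2 + (-⅑ - 4/3 + 0))² = (2 - 13/9)² = (5/9)² = 25/81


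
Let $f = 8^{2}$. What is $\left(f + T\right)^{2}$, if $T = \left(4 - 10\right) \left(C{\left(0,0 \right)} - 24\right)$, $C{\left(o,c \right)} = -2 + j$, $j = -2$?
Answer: $53824$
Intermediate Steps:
$C{\left(o,c \right)} = -4$ ($C{\left(o,c \right)} = -2 - 2 = -4$)
$f = 64$
$T = 168$ ($T = \left(4 - 10\right) \left(-4 - 24\right) = \left(-6\right) \left(-28\right) = 168$)
$\left(f + T\right)^{2} = \left(64 + 168\right)^{2} = 232^{2} = 53824$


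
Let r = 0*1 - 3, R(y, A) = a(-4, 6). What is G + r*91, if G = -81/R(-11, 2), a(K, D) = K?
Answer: -1011/4 ≈ -252.75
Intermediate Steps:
R(y, A) = -4
G = 81/4 (G = -81/(-4) = -81*(-1/4) = 81/4 ≈ 20.250)
r = -3 (r = 0 - 3 = -3)
G + r*91 = 81/4 - 3*91 = 81/4 - 273 = -1011/4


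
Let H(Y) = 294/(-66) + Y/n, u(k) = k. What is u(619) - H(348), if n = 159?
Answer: 362198/583 ≈ 621.27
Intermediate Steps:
H(Y) = -49/11 + Y/159 (H(Y) = 294/(-66) + Y/159 = 294*(-1/66) + Y*(1/159) = -49/11 + Y/159)
u(619) - H(348) = 619 - (-49/11 + (1/159)*348) = 619 - (-49/11 + 116/53) = 619 - 1*(-1321/583) = 619 + 1321/583 = 362198/583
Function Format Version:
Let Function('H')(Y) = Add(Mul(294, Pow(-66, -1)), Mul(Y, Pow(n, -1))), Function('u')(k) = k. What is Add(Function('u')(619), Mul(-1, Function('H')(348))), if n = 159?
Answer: Rational(362198, 583) ≈ 621.27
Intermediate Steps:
Function('H')(Y) = Add(Rational(-49, 11), Mul(Rational(1, 159), Y)) (Function('H')(Y) = Add(Mul(294, Pow(-66, -1)), Mul(Y, Pow(159, -1))) = Add(Mul(294, Rational(-1, 66)), Mul(Y, Rational(1, 159))) = Add(Rational(-49, 11), Mul(Rational(1, 159), Y)))
Add(Function('u')(619), Mul(-1, Function('H')(348))) = Add(619, Mul(-1, Add(Rational(-49, 11), Mul(Rational(1, 159), 348)))) = Add(619, Mul(-1, Add(Rational(-49, 11), Rational(116, 53)))) = Add(619, Mul(-1, Rational(-1321, 583))) = Add(619, Rational(1321, 583)) = Rational(362198, 583)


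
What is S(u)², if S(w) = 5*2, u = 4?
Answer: 100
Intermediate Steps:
S(w) = 10
S(u)² = 10² = 100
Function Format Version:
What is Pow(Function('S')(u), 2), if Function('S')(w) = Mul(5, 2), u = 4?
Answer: 100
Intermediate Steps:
Function('S')(w) = 10
Pow(Function('S')(u), 2) = Pow(10, 2) = 100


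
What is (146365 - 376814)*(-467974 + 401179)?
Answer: 15392840955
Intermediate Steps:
(146365 - 376814)*(-467974 + 401179) = -230449*(-66795) = 15392840955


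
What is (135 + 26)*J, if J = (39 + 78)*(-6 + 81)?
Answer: 1412775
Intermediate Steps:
J = 8775 (J = 117*75 = 8775)
(135 + 26)*J = (135 + 26)*8775 = 161*8775 = 1412775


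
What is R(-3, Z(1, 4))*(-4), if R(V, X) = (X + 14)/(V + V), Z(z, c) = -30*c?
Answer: -212/3 ≈ -70.667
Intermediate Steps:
Z(z, c) = -30*c
R(V, X) = (14 + X)/(2*V) (R(V, X) = (14 + X)/((2*V)) = (14 + X)*(1/(2*V)) = (14 + X)/(2*V))
R(-3, Z(1, 4))*(-4) = ((½)*(14 - 30*4)/(-3))*(-4) = ((½)*(-⅓)*(14 - 120))*(-4) = ((½)*(-⅓)*(-106))*(-4) = (53/3)*(-4) = -212/3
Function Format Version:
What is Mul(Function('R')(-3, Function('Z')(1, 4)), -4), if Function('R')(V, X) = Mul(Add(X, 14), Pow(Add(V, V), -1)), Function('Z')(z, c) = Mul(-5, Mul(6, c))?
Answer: Rational(-212, 3) ≈ -70.667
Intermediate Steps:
Function('Z')(z, c) = Mul(-30, c)
Function('R')(V, X) = Mul(Rational(1, 2), Pow(V, -1), Add(14, X)) (Function('R')(V, X) = Mul(Add(14, X), Pow(Mul(2, V), -1)) = Mul(Add(14, X), Mul(Rational(1, 2), Pow(V, -1))) = Mul(Rational(1, 2), Pow(V, -1), Add(14, X)))
Mul(Function('R')(-3, Function('Z')(1, 4)), -4) = Mul(Mul(Rational(1, 2), Pow(-3, -1), Add(14, Mul(-30, 4))), -4) = Mul(Mul(Rational(1, 2), Rational(-1, 3), Add(14, -120)), -4) = Mul(Mul(Rational(1, 2), Rational(-1, 3), -106), -4) = Mul(Rational(53, 3), -4) = Rational(-212, 3)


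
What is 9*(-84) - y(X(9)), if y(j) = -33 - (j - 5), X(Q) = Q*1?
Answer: -719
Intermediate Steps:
X(Q) = Q
y(j) = -28 - j (y(j) = -33 - (-5 + j) = -33 + (5 - j) = -28 - j)
9*(-84) - y(X(9)) = 9*(-84) - (-28 - 1*9) = -756 - (-28 - 9) = -756 - 1*(-37) = -756 + 37 = -719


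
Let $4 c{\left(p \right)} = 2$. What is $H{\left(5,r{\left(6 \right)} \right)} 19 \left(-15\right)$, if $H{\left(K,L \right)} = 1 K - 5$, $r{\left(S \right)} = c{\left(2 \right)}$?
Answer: $0$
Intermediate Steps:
$c{\left(p \right)} = \frac{1}{2}$ ($c{\left(p \right)} = \frac{1}{4} \cdot 2 = \frac{1}{2}$)
$r{\left(S \right)} = \frac{1}{2}$
$H{\left(K,L \right)} = -5 + K$ ($H{\left(K,L \right)} = K - 5 = -5 + K$)
$H{\left(5,r{\left(6 \right)} \right)} 19 \left(-15\right) = \left(-5 + 5\right) 19 \left(-15\right) = 0 \cdot 19 \left(-15\right) = 0 \left(-15\right) = 0$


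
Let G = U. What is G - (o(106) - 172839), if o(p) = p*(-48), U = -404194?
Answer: -226267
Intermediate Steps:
o(p) = -48*p
G = -404194
G - (o(106) - 172839) = -404194 - (-48*106 - 172839) = -404194 - (-5088 - 172839) = -404194 - 1*(-177927) = -404194 + 177927 = -226267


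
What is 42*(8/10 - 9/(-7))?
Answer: 438/5 ≈ 87.600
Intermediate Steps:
42*(8/10 - 9/(-7)) = 42*(8*(⅒) - 9*(-⅐)) = 42*(⅘ + 9/7) = 42*(73/35) = 438/5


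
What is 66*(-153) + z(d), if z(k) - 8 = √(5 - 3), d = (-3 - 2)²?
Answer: -10090 + √2 ≈ -10089.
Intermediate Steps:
d = 25 (d = (-5)² = 25)
z(k) = 8 + √2 (z(k) = 8 + √(5 - 3) = 8 + √2)
66*(-153) + z(d) = 66*(-153) + (8 + √2) = -10098 + (8 + √2) = -10090 + √2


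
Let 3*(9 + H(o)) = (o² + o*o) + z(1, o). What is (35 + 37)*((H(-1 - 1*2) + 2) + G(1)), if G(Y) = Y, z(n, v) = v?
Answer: -72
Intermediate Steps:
H(o) = -9 + o/3 + 2*o²/3 (H(o) = -9 + ((o² + o*o) + o)/3 = -9 + ((o² + o²) + o)/3 = -9 + (2*o² + o)/3 = -9 + (o + 2*o²)/3 = -9 + (o/3 + 2*o²/3) = -9 + o/3 + 2*o²/3)
(35 + 37)*((H(-1 - 1*2) + 2) + G(1)) = (35 + 37)*(((-9 + (-1 - 1*2)/3 + 2*(-1 - 1*2)²/3) + 2) + 1) = 72*(((-9 + (-1 - 2)/3 + 2*(-1 - 2)²/3) + 2) + 1) = 72*(((-9 + (⅓)*(-3) + (⅔)*(-3)²) + 2) + 1) = 72*(((-9 - 1 + (⅔)*9) + 2) + 1) = 72*(((-9 - 1 + 6) + 2) + 1) = 72*((-4 + 2) + 1) = 72*(-2 + 1) = 72*(-1) = -72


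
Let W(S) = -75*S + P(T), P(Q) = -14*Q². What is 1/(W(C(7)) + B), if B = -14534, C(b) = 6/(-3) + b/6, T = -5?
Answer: -2/29643 ≈ -6.7470e-5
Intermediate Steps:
C(b) = -2 + b/6 (C(b) = 6*(-⅓) + b*(⅙) = -2 + b/6)
W(S) = -350 - 75*S (W(S) = -75*S - 14*(-5)² = -75*S - 14*25 = -75*S - 350 = -350 - 75*S)
1/(W(C(7)) + B) = 1/((-350 - 75*(-2 + (⅙)*7)) - 14534) = 1/((-350 - 75*(-2 + 7/6)) - 14534) = 1/((-350 - 75*(-⅚)) - 14534) = 1/((-350 + 125/2) - 14534) = 1/(-575/2 - 14534) = 1/(-29643/2) = -2/29643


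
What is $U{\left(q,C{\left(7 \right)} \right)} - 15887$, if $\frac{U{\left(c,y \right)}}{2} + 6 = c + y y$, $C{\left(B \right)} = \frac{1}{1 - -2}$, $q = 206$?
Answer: $- \frac{139381}{9} \approx -15487.0$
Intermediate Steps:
$C{\left(B \right)} = \frac{1}{3}$ ($C{\left(B \right)} = \frac{1}{1 + 2} = \frac{1}{3}$)
$U{\left(c,y \right)} = -12 + 2 c + 2 y^{2}$ ($U{\left(c,y \right)} = -12 + 2 \left(c + y y\right) = -12 + 2 \left(c + y^{2}\right) = -12 + \left(2 c + 2 y^{2}\right) = -12 + 2 c + 2 y^{2}$)
$U{\left(q,C{\left(7 \right)} \right)} - 15887 = \left(-12 + 2 \cdot 206 + \frac{2}{9}\right) - 15887 = \left(-12 + 412 + 2 \cdot \frac{1}{9}\right) - 15887 = \left(-12 + 412 + \frac{2}{9}\right) - 15887 = \frac{3602}{9} - 15887 = - \frac{139381}{9}$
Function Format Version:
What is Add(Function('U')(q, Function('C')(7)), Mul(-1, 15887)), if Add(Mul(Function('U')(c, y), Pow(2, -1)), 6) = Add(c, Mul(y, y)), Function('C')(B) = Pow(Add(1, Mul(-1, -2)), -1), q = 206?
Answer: Rational(-139381, 9) ≈ -15487.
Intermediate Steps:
Function('C')(B) = Rational(1, 3) (Function('C')(B) = Pow(Add(1, 2), -1) = Pow(3, -1) = Rational(1, 3))
Function('U')(c, y) = Add(-12, Mul(2, c), Mul(2, Pow(y, 2))) (Function('U')(c, y) = Add(-12, Mul(2, Add(c, Mul(y, y)))) = Add(-12, Mul(2, Add(c, Pow(y, 2)))) = Add(-12, Add(Mul(2, c), Mul(2, Pow(y, 2)))) = Add(-12, Mul(2, c), Mul(2, Pow(y, 2))))
Add(Function('U')(q, Function('C')(7)), Mul(-1, 15887)) = Add(Add(-12, Mul(2, 206), Mul(2, Pow(Rational(1, 3), 2))), Mul(-1, 15887)) = Add(Add(-12, 412, Mul(2, Rational(1, 9))), -15887) = Add(Add(-12, 412, Rational(2, 9)), -15887) = Add(Rational(3602, 9), -15887) = Rational(-139381, 9)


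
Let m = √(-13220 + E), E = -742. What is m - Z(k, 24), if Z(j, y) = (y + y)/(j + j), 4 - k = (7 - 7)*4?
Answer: -6 + I*√13962 ≈ -6.0 + 118.16*I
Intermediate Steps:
k = 4 (k = 4 - (7 - 7)*4 = 4 - 0*4 = 4 - 1*0 = 4 + 0 = 4)
m = I*√13962 (m = √(-13220 - 742) = √(-13962) = I*√13962 ≈ 118.16*I)
Z(j, y) = y/j (Z(j, y) = (2*y)/((2*j)) = (2*y)*(1/(2*j)) = y/j)
m - Z(k, 24) = I*√13962 - 24/4 = I*√13962 - 1*6 = I*√13962 - 6 = -6 + I*√13962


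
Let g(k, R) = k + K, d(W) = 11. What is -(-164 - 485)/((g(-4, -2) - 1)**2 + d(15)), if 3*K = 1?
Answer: 99/5 ≈ 19.800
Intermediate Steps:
K = 1/3 (K = (1/3)*1 = 1/3 ≈ 0.33333)
g(k, R) = 1/3 + k (g(k, R) = k + 1/3 = 1/3 + k)
-(-164 - 485)/((g(-4, -2) - 1)**2 + d(15)) = -(-164 - 485)/(((1/3 - 4) - 1)**2 + 11) = -(-649)/((-11/3 - 1)**2 + 11) = -(-649)/((-14/3)**2 + 11) = -(-649)/(196/9 + 11) = -(-649)/295/9 = -(-649)*9/295 = -1*(-99/5) = 99/5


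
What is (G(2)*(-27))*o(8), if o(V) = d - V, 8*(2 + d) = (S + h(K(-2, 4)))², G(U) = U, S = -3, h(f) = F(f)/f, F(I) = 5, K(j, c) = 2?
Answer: 8613/16 ≈ 538.31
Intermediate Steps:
h(f) = 5/f
d = -63/32 (d = -2 + (-3 + 5/2)²/8 = -2 + (-½)²/8 = -2 + (⅛)*(¼) = -2 + 1/32 = -63/32 ≈ -1.9688)
o(V) = -63/32 - V
(G(2)*(-27))*o(8) = (2*(-27))*(-63/32 - 1*8) = -54*(-63/32 - 8) = -54*(-319/32) = 8613/16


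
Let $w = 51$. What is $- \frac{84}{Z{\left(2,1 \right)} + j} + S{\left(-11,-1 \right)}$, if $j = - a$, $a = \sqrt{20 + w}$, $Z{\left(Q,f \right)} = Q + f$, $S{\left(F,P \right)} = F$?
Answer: $- \frac{215}{31} + \frac{42 \sqrt{71}}{31} \approx 4.4806$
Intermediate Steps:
$a = \sqrt{71}$ ($a = \sqrt{20 + 51} = \sqrt{71} \approx 8.4261$)
$j = - \sqrt{71} \approx -8.4261$
$- \frac{84}{Z{\left(2,1 \right)} + j} + S{\left(-11,-1 \right)} = - \frac{84}{\left(2 + 1\right) - \sqrt{71}} - 11 = - \frac{84}{3 - \sqrt{71}} - 11 = -11 - \frac{84}{3 - \sqrt{71}}$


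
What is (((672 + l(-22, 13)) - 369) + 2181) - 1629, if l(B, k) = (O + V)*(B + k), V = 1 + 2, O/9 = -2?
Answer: 990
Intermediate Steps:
O = -18 (O = 9*(-2) = -18)
V = 3
l(B, k) = -15*B - 15*k (l(B, k) = (-18 + 3)*(B + k) = -15*(B + k) = -15*B - 15*k)
(((672 + l(-22, 13)) - 369) + 2181) - 1629 = (((672 + (-15*(-22) - 15*13)) - 369) + 2181) - 1629 = (((672 + (330 - 195)) - 369) + 2181) - 1629 = (((672 + 135) - 369) + 2181) - 1629 = ((807 - 369) + 2181) - 1629 = (438 + 2181) - 1629 = 2619 - 1629 = 990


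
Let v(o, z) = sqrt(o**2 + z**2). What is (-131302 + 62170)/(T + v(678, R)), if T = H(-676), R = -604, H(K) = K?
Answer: -3894436/30627 - 57610*sqrt(8245)/30627 ≈ -297.96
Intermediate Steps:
T = -676
(-131302 + 62170)/(T + v(678, R)) = (-131302 + 62170)/(-676 + sqrt(678**2 + (-604)**2)) = -69132/(-676 + sqrt(459684 + 364816)) = -69132/(-676 + sqrt(824500)) = -69132/(-676 + 10*sqrt(8245))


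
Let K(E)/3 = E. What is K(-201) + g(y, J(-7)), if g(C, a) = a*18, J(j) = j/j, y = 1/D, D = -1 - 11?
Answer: -585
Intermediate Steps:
D = -12
K(E) = 3*E
y = -1/12 (y = 1/(-12) = -1/12 ≈ -0.083333)
J(j) = 1
g(C, a) = 18*a
K(-201) + g(y, J(-7)) = 3*(-201) + 18*1 = -603 + 18 = -585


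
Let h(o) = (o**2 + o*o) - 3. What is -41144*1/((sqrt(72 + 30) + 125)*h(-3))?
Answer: -1028600/46569 + 41144*sqrt(102)/232845 ≈ -20.303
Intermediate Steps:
h(o) = -3 + 2*o**2 (h(o) = (o**2 + o**2) - 3 = 2*o**2 - 3 = -3 + 2*o**2)
-41144*1/((sqrt(72 + 30) + 125)*h(-3)) = -41144*1/((-3 + 2*(-3)**2)*(sqrt(72 + 30) + 125)) = -41144*1/((-3 + 2*9)*(sqrt(102) + 125)) = -41144*1/((-3 + 18)*(125 + sqrt(102))) = -41144*1/(15*(125 + sqrt(102))) = -41144/(1875 + 15*sqrt(102))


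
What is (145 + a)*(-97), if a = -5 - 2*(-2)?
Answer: -13968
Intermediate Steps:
a = -1 (a = -5 + 4 = -1)
(145 + a)*(-97) = (145 - 1)*(-97) = 144*(-97) = -13968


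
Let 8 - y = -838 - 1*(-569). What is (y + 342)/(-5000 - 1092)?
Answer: -619/6092 ≈ -0.10161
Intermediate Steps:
y = 277 (y = 8 - (-838 - 1*(-569)) = 8 - (-838 + 569) = 8 - 1*(-269) = 8 + 269 = 277)
(y + 342)/(-5000 - 1092) = (277 + 342)/(-5000 - 1092) = 619/(-6092) = 619*(-1/6092) = -619/6092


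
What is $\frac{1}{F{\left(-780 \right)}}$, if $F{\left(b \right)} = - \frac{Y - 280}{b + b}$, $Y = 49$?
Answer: $- \frac{520}{77} \approx -6.7533$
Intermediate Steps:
$F{\left(b \right)} = \frac{231}{2 b}$ ($F{\left(b \right)} = - \frac{49 - 280}{b + b} = - \frac{-231}{2 b} = \frac{231}{2 b}$)
$\frac{1}{F{\left(-780 \right)}} = \frac{1}{\frac{231}{2} \frac{1}{-780}} = \frac{1}{\frac{231}{2} \left(- \frac{1}{780}\right)} = \frac{1}{- \frac{77}{520}} = - \frac{520}{77}$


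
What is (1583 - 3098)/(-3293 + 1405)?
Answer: 1515/1888 ≈ 0.80244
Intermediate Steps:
(1583 - 3098)/(-3293 + 1405) = -1515/(-1888) = -1515*(-1/1888) = 1515/1888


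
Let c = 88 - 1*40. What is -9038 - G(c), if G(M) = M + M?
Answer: -9134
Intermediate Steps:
c = 48 (c = 88 - 40 = 48)
G(M) = 2*M
-9038 - G(c) = -9038 - 2*48 = -9038 - 1*96 = -9038 - 96 = -9134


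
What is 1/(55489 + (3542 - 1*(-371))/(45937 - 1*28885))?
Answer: 2436/135171763 ≈ 1.8021e-5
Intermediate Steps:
1/(55489 + (3542 - 1*(-371))/(45937 - 1*28885)) = 1/(55489 + (3542 + 371)/(45937 - 28885)) = 1/(55489 + 3913/17052) = 1/(55489 + 3913*(1/17052)) = 1/(55489 + 559/2436) = 1/(135171763/2436) = 2436/135171763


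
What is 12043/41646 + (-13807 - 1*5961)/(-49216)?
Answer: 88497901/128103096 ≈ 0.69083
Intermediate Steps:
12043/41646 + (-13807 - 1*5961)/(-49216) = 12043*(1/41646) + (-13807 - 5961)*(-1/49216) = 12043/41646 - 19768*(-1/49216) = 12043/41646 + 2471/6152 = 88497901/128103096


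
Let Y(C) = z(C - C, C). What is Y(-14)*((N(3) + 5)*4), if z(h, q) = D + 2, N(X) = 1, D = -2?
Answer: 0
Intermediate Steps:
z(h, q) = 0 (z(h, q) = -2 + 2 = 0)
Y(C) = 0
Y(-14)*((N(3) + 5)*4) = 0*((1 + 5)*4) = 0*(6*4) = 0*24 = 0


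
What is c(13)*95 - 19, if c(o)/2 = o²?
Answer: 32091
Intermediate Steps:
c(o) = 2*o²
c(13)*95 - 19 = (2*13²)*95 - 19 = (2*169)*95 - 19 = 338*95 - 19 = 32110 - 19 = 32091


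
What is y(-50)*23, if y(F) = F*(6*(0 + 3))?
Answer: -20700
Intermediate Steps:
y(F) = 18*F (y(F) = F*(6*3) = F*18 = 18*F)
y(-50)*23 = (18*(-50))*23 = -900*23 = -20700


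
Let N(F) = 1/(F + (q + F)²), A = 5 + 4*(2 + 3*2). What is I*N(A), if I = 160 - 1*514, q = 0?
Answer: -177/703 ≈ -0.25178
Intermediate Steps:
I = -354 (I = 160 - 514 = -354)
A = 37 (A = 5 + 4*(2 + 6) = 5 + 4*8 = 5 + 32 = 37)
N(F) = 1/(F + F²) (N(F) = 1/(F + (0 + F)²) = 1/(F + F²))
I*N(A) = -354/(37*(1 + 37)) = -354/(37*38) = -354*1/1406 = -177/703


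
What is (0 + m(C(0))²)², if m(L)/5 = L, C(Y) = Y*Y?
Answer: 0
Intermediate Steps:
C(Y) = Y²
m(L) = 5*L
(0 + m(C(0))²)² = (0 + (5*0²)²)² = (0 + (5*0)²)² = (0 + 0²)² = (0 + 0)² = 0² = 0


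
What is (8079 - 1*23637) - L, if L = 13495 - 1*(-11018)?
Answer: -40071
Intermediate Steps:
L = 24513 (L = 13495 + 11018 = 24513)
(8079 - 1*23637) - L = (8079 - 1*23637) - 1*24513 = (8079 - 23637) - 24513 = -15558 - 24513 = -40071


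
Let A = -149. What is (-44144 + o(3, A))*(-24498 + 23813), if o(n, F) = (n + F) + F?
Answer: 30440715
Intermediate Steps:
o(n, F) = n + 2*F (o(n, F) = (F + n) + F = n + 2*F)
(-44144 + o(3, A))*(-24498 + 23813) = (-44144 + (3 + 2*(-149)))*(-24498 + 23813) = (-44144 + (3 - 298))*(-685) = (-44144 - 295)*(-685) = -44439*(-685) = 30440715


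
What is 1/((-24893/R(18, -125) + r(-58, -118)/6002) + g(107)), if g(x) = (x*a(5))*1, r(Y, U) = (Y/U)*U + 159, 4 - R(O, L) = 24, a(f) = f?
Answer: 60020/106815603 ≈ 0.00056190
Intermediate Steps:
R(O, L) = -20 (R(O, L) = 4 - 1*24 = 4 - 24 = -20)
r(Y, U) = 159 + Y (r(Y, U) = Y + 159 = 159 + Y)
g(x) = 5*x (g(x) = (x*5)*1 = (5*x)*1 = 5*x)
1/((-24893/R(18, -125) + r(-58, -118)/6002) + g(107)) = 1/((-24893/(-20) + (159 - 58)/6002) + 5*107) = 1/((-24893*(-1/20) + 101*(1/6002)) + 535) = 1/((24893/20 + 101/6002) + 535) = 1/(74704903/60020 + 535) = 1/(106815603/60020) = 60020/106815603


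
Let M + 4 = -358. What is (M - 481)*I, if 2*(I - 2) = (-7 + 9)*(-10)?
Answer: 6744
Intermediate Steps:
M = -362 (M = -4 - 358 = -362)
I = -8 (I = 2 + ((-7 + 9)*(-10))/2 = 2 + (2*(-10))/2 = 2 + (½)*(-20) = 2 - 10 = -8)
(M - 481)*I = (-362 - 481)*(-8) = -843*(-8) = 6744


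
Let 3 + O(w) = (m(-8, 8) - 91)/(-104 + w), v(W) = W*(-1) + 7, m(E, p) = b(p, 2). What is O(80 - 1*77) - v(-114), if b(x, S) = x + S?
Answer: -12443/101 ≈ -123.20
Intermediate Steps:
b(x, S) = S + x
m(E, p) = 2 + p
v(W) = 7 - W (v(W) = -W + 7 = 7 - W)
O(w) = -3 - 81/(-104 + w) (O(w) = -3 + ((2 + 8) - 91)/(-104 + w) = -3 + (10 - 91)/(-104 + w) = -3 - 81/(-104 + w))
O(80 - 1*77) - v(-114) = 3*(77 - (80 - 1*77))/(-104 + (80 - 1*77)) - (7 - 1*(-114)) = 3*(77 - (80 - 77))/(-104 + (80 - 77)) - (7 + 114) = 3*(77 - 1*3)/(-104 + 3) - 1*121 = 3*(77 - 3)/(-101) - 121 = 3*(-1/101)*74 - 121 = -222/101 - 121 = -12443/101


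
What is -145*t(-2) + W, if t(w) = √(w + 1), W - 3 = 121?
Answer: 124 - 145*I ≈ 124.0 - 145.0*I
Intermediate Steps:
W = 124 (W = 3 + 121 = 124)
t(w) = √(1 + w)
-145*t(-2) + W = -145*√(1 - 2) + 124 = -145*I + 124 = 124 - 145*I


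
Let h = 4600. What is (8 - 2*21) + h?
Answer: 4566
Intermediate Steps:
(8 - 2*21) + h = (8 - 2*21) + 4600 = (8 - 42) + 4600 = -34 + 4600 = 4566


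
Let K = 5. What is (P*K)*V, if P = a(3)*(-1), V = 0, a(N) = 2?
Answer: 0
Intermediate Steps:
P = -2 (P = 2*(-1) = -2)
(P*K)*V = -2*5*0 = -10*0 = 0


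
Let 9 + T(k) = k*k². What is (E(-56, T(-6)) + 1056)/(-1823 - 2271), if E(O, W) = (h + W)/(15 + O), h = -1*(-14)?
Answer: -43507/167854 ≈ -0.25920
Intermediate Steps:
h = 14
T(k) = -9 + k³ (T(k) = -9 + k*k² = -9 + k³)
E(O, W) = (14 + W)/(15 + O)
(E(-56, T(-6)) + 1056)/(-1823 - 2271) = ((14 + (-9 + (-6)³))/(15 - 56) + 1056)/(-1823 - 2271) = ((14 + (-9 - 216))/(-41) + 1056)/(-4094) = (-(14 - 225)/41 + 1056)*(-1/4094) = (-1/41*(-211) + 1056)*(-1/4094) = (211/41 + 1056)*(-1/4094) = (43507/41)*(-1/4094) = -43507/167854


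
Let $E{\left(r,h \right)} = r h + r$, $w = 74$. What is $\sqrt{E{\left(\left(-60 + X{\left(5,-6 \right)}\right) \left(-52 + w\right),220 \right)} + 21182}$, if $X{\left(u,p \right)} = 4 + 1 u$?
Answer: $2 i \sqrt{56695} \approx 476.21 i$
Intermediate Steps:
$X{\left(u,p \right)} = 4 + u$
$E{\left(r,h \right)} = r + h r$ ($E{\left(r,h \right)} = h r + r = r + h r$)
$\sqrt{E{\left(\left(-60 + X{\left(5,-6 \right)}\right) \left(-52 + w\right),220 \right)} + 21182} = \sqrt{\left(-60 + \left(4 + 5\right)\right) \left(-52 + 74\right) \left(1 + 220\right) + 21182} = \sqrt{\left(-60 + 9\right) 22 \cdot 221 + 21182} = \sqrt{\left(-51\right) 22 \cdot 221 + 21182} = \sqrt{\left(-1122\right) 221 + 21182} = \sqrt{-247962 + 21182} = \sqrt{-226780} = 2 i \sqrt{56695}$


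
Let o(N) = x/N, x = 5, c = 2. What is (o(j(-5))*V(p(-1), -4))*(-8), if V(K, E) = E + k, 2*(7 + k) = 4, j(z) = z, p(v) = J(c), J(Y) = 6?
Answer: -72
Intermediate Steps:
p(v) = 6
k = -5 (k = -7 + (½)*4 = -7 + 2 = -5)
o(N) = 5/N
V(K, E) = -5 + E (V(K, E) = E - 5 = -5 + E)
(o(j(-5))*V(p(-1), -4))*(-8) = ((5/(-5))*(-5 - 4))*(-8) = ((5*(-⅕))*(-9))*(-8) = -1*(-9)*(-8) = 9*(-8) = -72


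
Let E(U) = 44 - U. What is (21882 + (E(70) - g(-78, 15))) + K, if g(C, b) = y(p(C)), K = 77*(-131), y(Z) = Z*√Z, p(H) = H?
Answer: 11769 + 78*I*√78 ≈ 11769.0 + 688.88*I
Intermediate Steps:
y(Z) = Z^(3/2)
K = -10087
g(C, b) = C^(3/2)
(21882 + (E(70) - g(-78, 15))) + K = (21882 + ((44 - 1*70) - (-78)^(3/2))) - 10087 = (21882 + ((44 - 70) - (-78)*I*√78)) - 10087 = (21882 + (-26 + 78*I*√78)) - 10087 = (21856 + 78*I*√78) - 10087 = 11769 + 78*I*√78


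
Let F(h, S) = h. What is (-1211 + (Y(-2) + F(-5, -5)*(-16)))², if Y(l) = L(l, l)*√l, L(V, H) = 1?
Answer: (1131 - I*√2)² ≈ 1.2792e+6 - 3199.0*I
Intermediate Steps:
Y(l) = √l (Y(l) = 1*√l = √l)
(-1211 + (Y(-2) + F(-5, -5)*(-16)))² = (-1211 + (√(-2) - 5*(-16)))² = (-1211 + (I*√2 + 80))² = (-1211 + (80 + I*√2))² = (-1131 + I*√2)²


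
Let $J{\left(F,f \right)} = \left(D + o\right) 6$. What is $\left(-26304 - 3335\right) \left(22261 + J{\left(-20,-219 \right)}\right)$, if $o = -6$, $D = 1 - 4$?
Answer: $-658193273$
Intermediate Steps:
$D = -3$ ($D = 1 - 4 = -3$)
$J{\left(F,f \right)} = -54$ ($J{\left(F,f \right)} = \left(-3 - 6\right) 6 = \left(-9\right) 6 = -54$)
$\left(-26304 - 3335\right) \left(22261 + J{\left(-20,-219 \right)}\right) = \left(-26304 - 3335\right) \left(22261 - 54\right) = \left(-29639\right) 22207 = -658193273$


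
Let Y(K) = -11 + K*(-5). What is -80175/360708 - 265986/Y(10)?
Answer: 31979462471/7334396 ≈ 4360.2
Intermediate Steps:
Y(K) = -11 - 5*K
-80175/360708 - 265986/Y(10) = -80175/360708 - 265986/(-11 - 5*10) = -80175*1/360708 - 265986/(-11 - 50) = -26725/120236 - 265986/(-61) = -26725/120236 - 265986*(-1/61) = -26725/120236 + 265986/61 = 31979462471/7334396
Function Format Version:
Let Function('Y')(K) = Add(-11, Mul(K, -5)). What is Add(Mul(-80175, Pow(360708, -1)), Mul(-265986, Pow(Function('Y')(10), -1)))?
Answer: Rational(31979462471, 7334396) ≈ 4360.2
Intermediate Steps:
Function('Y')(K) = Add(-11, Mul(-5, K))
Add(Mul(-80175, Pow(360708, -1)), Mul(-265986, Pow(Function('Y')(10), -1))) = Add(Mul(-80175, Pow(360708, -1)), Mul(-265986, Pow(Add(-11, Mul(-5, 10)), -1))) = Add(Mul(-80175, Rational(1, 360708)), Mul(-265986, Pow(Add(-11, -50), -1))) = Add(Rational(-26725, 120236), Mul(-265986, Pow(-61, -1))) = Add(Rational(-26725, 120236), Mul(-265986, Rational(-1, 61))) = Add(Rational(-26725, 120236), Rational(265986, 61)) = Rational(31979462471, 7334396)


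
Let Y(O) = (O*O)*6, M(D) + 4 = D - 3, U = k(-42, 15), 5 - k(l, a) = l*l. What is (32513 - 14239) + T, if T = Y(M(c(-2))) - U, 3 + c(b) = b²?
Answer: 20249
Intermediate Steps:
k(l, a) = 5 - l² (k(l, a) = 5 - l*l = 5 - l²)
c(b) = -3 + b²
U = -1759 (U = 5 - 1*(-42)² = 5 - 1*1764 = 5 - 1764 = -1759)
M(D) = -7 + D (M(D) = -4 + (D - 3) = -4 + (-3 + D) = -7 + D)
Y(O) = 6*O² (Y(O) = O²*6 = 6*O²)
T = 1975 (T = 6*(-7 + (-3 + (-2)²))² - 1*(-1759) = 6*(-7 + (-3 + 4))² + 1759 = 6*(-7 + 1)² + 1759 = 6*(-6)² + 1759 = 6*36 + 1759 = 216 + 1759 = 1975)
(32513 - 14239) + T = (32513 - 14239) + 1975 = 18274 + 1975 = 20249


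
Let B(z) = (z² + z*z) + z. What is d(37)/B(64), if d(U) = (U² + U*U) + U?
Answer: 925/2752 ≈ 0.33612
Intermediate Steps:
B(z) = z + 2*z² (B(z) = (z² + z²) + z = 2*z² + z = z + 2*z²)
d(U) = U + 2*U² (d(U) = (U² + U²) + U = 2*U² + U = U + 2*U²)
d(37)/B(64) = (37*(1 + 2*37))/((64*(1 + 2*64))) = (37*(1 + 74))/((64*(1 + 128))) = (37*75)/((64*129)) = 2775/8256 = 2775*(1/8256) = 925/2752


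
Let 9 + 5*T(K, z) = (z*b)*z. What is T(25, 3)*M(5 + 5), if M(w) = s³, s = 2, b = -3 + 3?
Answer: -72/5 ≈ -14.400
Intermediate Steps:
b = 0
T(K, z) = -9/5 (T(K, z) = -9/5 + ((z*0)*z)/5 = -9/5 + (0*z)/5 = -9/5 + (⅕)*0 = -9/5 + 0 = -9/5)
M(w) = 8 (M(w) = 2³ = 8)
T(25, 3)*M(5 + 5) = -9/5*8 = -72/5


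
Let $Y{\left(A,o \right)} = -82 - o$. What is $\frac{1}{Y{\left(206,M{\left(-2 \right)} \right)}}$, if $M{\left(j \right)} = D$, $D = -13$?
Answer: $- \frac{1}{69} \approx -0.014493$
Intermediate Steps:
$M{\left(j \right)} = -13$
$\frac{1}{Y{\left(206,M{\left(-2 \right)} \right)}} = \frac{1}{-82 - -13} = \frac{1}{-82 + 13} = \frac{1}{-69} = - \frac{1}{69}$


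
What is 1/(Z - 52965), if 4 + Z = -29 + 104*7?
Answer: -1/52270 ≈ -1.9131e-5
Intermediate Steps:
Z = 695 (Z = -4 + (-29 + 104*7) = -4 + (-29 + 728) = -4 + 699 = 695)
1/(Z - 52965) = 1/(695 - 52965) = 1/(-52270) = -1/52270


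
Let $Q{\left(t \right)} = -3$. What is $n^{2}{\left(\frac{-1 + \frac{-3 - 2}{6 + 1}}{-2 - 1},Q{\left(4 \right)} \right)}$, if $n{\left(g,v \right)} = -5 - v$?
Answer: $4$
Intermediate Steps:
$n^{2}{\left(\frac{-1 + \frac{-3 - 2}{6 + 1}}{-2 - 1},Q{\left(4 \right)} \right)} = \left(-5 - -3\right)^{2} = \left(-5 + 3\right)^{2} = \left(-2\right)^{2} = 4$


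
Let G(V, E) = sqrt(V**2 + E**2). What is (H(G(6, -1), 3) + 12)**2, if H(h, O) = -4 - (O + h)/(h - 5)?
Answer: 269/9 - 44*sqrt(37)/9 ≈ 0.15094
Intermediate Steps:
G(V, E) = sqrt(E**2 + V**2)
H(h, O) = -4 - (O + h)/(-5 + h)
(H(G(6, -1), 3) + 12)**2 = ((20 - 1*3 - 5*sqrt((-1)**2 + 6**2))/(-5 + sqrt((-1)**2 + 6**2)) + 12)**2 = ((20 - 3 - 5*sqrt(1 + 36))/(-5 + sqrt(1 + 36)) + 12)**2 = ((20 - 3 - 5*sqrt(37))/(-5 + sqrt(37)) + 12)**2 = ((17 - 5*sqrt(37))/(-5 + sqrt(37)) + 12)**2 = (12 + (17 - 5*sqrt(37))/(-5 + sqrt(37)))**2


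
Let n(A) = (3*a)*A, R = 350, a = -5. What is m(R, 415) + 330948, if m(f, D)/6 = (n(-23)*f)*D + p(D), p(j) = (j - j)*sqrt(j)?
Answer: 300998448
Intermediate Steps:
p(j) = 0 (p(j) = 0*sqrt(j) = 0)
n(A) = -15*A (n(A) = (3*(-5))*A = -15*A)
m(f, D) = 2070*D*f (m(f, D) = 6*(((-15*(-23))*f)*D + 0) = 6*((345*f)*D + 0) = 6*(345*D*f + 0) = 6*(345*D*f) = 2070*D*f)
m(R, 415) + 330948 = 2070*415*350 + 330948 = 300667500 + 330948 = 300998448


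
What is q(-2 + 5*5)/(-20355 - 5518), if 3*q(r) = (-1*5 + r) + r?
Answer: -41/77619 ≈ -0.00052822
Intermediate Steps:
q(r) = -5/3 + 2*r/3 (q(r) = ((-1*5 + r) + r)/3 = ((-5 + r) + r)/3 = (-5 + 2*r)/3 = -5/3 + 2*r/3)
q(-2 + 5*5)/(-20355 - 5518) = (-5/3 + 2*(-2 + 5*5)/3)/(-20355 - 5518) = (-5/3 + 2*(-2 + 25)/3)/(-25873) = -(-5/3 + (⅔)*23)/25873 = -(-5/3 + 46/3)/25873 = -1/25873*41/3 = -41/77619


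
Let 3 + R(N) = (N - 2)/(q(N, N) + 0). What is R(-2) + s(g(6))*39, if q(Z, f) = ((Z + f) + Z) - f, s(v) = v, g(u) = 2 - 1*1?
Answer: 37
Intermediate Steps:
g(u) = 1 (g(u) = 2 - 1 = 1)
q(Z, f) = 2*Z (q(Z, f) = (f + 2*Z) - f = 2*Z)
R(N) = -3 + (-2 + N)/(2*N) (R(N) = -3 + (N - 2)/(2*N + 0) = -3 + (-2 + N)/((2*N)) = -3 + (-2 + N)*(1/(2*N)) = -3 + (-2 + N)/(2*N))
R(-2) + s(g(6))*39 = (-5/2 - 1/(-2)) + 1*39 = (-5/2 - 1*(-½)) + 39 = (-5/2 + ½) + 39 = -2 + 39 = 37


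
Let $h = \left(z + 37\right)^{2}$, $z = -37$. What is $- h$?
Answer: $0$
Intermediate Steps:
$h = 0$ ($h = \left(-37 + 37\right)^{2} = 0^{2} = 0$)
$- h = \left(-1\right) 0 = 0$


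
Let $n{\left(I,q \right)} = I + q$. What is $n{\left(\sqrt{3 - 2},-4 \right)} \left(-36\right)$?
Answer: $108$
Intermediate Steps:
$n{\left(\sqrt{3 - 2},-4 \right)} \left(-36\right) = \left(\sqrt{3 - 2} - 4\right) \left(-36\right) = \left(\sqrt{1} - 4\right) \left(-36\right) = \left(1 - 4\right) \left(-36\right) = \left(-3\right) \left(-36\right) = 108$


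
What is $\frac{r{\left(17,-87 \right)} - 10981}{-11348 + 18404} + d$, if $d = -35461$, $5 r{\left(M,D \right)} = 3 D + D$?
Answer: $- \frac{1251119333}{35280} \approx -35463.0$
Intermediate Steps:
$r{\left(M,D \right)} = \frac{4 D}{5}$ ($r{\left(M,D \right)} = \frac{3 D + D}{5} = \frac{4 D}{5}$)
$\frac{r{\left(17,-87 \right)} - 10981}{-11348 + 18404} + d = \frac{\frac{4}{5} \left(-87\right) - 10981}{-11348 + 18404} - 35461 = \frac{- \frac{348}{5} - 10981}{7056} - 35461 = \left(- \frac{55253}{5}\right) \frac{1}{7056} - 35461 = - \frac{55253}{35280} - 35461 = - \frac{1251119333}{35280}$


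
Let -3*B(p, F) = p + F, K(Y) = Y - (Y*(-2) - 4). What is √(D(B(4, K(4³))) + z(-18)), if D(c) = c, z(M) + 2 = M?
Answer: 2*I*√195/3 ≈ 9.3095*I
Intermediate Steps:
K(Y) = 4 + 3*Y (K(Y) = Y - (-2*Y - 4) = Y - (-4 - 2*Y) = Y + (4 + 2*Y) = 4 + 3*Y)
B(p, F) = -F/3 - p/3 (B(p, F) = -(p + F)/3 = -(F + p)/3 = -F/3 - p/3)
z(M) = -2 + M
√(D(B(4, K(4³))) + z(-18)) = √((-(4 + 3*4³)/3 - ⅓*4) + (-2 - 18)) = √((-(4 + 3*64)/3 - 4/3) - 20) = √((-(4 + 192)/3 - 4/3) - 20) = √((-⅓*196 - 4/3) - 20) = √((-196/3 - 4/3) - 20) = √(-200/3 - 20) = √(-260/3) = 2*I*√195/3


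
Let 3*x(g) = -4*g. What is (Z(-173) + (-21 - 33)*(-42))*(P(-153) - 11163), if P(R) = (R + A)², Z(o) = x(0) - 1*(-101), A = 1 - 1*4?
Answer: 31206837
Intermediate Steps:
x(g) = -4*g/3 (x(g) = (-4*g)/3 = -4*g/3)
A = -3 (A = 1 - 4 = -3)
Z(o) = 101 (Z(o) = -4/3*0 - 1*(-101) = 0 + 101 = 101)
P(R) = (-3 + R)² (P(R) = (R - 3)² = (-3 + R)²)
(Z(-173) + (-21 - 33)*(-42))*(P(-153) - 11163) = (101 + (-21 - 33)*(-42))*((-3 - 153)² - 11163) = (101 - 54*(-42))*((-156)² - 11163) = (101 + 2268)*(24336 - 11163) = 2369*13173 = 31206837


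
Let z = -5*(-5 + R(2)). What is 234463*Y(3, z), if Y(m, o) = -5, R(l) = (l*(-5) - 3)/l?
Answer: -1172315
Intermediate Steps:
R(l) = (-3 - 5*l)/l (R(l) = (-5*l - 3)/l = (-3 - 5*l)/l)
z = 115/2 (z = -5*(-5 + (-5 - 3/2)) = -5*(-5 - 13/2) = -5*(-23/2) = 115/2 ≈ 57.500)
234463*Y(3, z) = 234463*(-5) = -1172315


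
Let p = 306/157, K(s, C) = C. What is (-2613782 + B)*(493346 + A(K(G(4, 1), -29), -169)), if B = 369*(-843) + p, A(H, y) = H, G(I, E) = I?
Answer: -226531653303879/157 ≈ -1.4429e+12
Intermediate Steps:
p = 306/157 (p = 306*(1/157) = 306/157 ≈ 1.9490)
B = -48837213/157 (B = 369*(-843) + 306/157 = -311067 + 306/157 = -48837213/157 ≈ -3.1107e+5)
(-2613782 + B)*(493346 + A(K(G(4, 1), -29), -169)) = (-2613782 - 48837213/157)*(493346 - 29) = -459200987/157*493317 = -226531653303879/157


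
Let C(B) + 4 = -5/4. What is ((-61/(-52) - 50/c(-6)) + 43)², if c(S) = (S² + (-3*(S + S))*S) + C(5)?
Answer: 102677689/51984 ≈ 1975.2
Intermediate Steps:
C(B) = -21/4 (C(B) = -4 - 5/4 = -21/4)
c(S) = -21/4 - 5*S² (c(S) = (S² + (-3*(S + S))*S) - 21/4 = (S² + (-6*S)*S) - 21/4 = (S² - 6*S²) - 21/4 = -5*S² - 21/4 = -21/4 - 5*S²)
((-61/(-52) - 50/c(-6)) + 43)² = ((-61/(-52) - 50/(-21/4 - 5*(-6)²)) + 43)² = ((-61*(-1/52) - 50/(-21/4 - 5*36)) + 43)² = ((61/52 - 50/(-21/4 - 180)) + 43)² = ((61/52 - 50/(-741/4)) + 43)² = ((61/52 - 50*(-4/741)) + 43)² = ((61/52 + 200/741) + 43)² = (329/228 + 43)² = (10133/228)² = 102677689/51984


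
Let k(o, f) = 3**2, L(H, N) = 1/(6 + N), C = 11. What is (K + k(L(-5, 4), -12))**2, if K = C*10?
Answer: 14161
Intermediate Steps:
K = 110 (K = 11*10 = 110)
k(o, f) = 9
(K + k(L(-5, 4), -12))**2 = (110 + 9)**2 = 119**2 = 14161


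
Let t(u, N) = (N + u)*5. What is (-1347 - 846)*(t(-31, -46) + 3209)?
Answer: -6193032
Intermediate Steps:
t(u, N) = 5*N + 5*u
(-1347 - 846)*(t(-31, -46) + 3209) = (-1347 - 846)*((5*(-46) + 5*(-31)) + 3209) = -2193*((-230 - 155) + 3209) = -2193*(-385 + 3209) = -2193*2824 = -6193032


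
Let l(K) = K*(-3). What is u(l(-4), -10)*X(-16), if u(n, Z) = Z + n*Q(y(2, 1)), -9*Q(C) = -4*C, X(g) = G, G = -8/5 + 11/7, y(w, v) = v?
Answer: 2/15 ≈ 0.13333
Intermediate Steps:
l(K) = -3*K
G = -1/35 (G = -8*⅕ + 11*(⅐) = -8/5 + 11/7 = -1/35 ≈ -0.028571)
X(g) = -1/35
Q(C) = 4*C/9 (Q(C) = -(-4)*C/9 = 4*C/9)
u(n, Z) = Z + 4*n/9 (u(n, Z) = Z + n*((4/9)*1) = Z + n*(4/9) = Z + 4*n/9)
u(l(-4), -10)*X(-16) = (-10 + 4*(-3*(-4))/9)*(-1/35) = (-10 + (4/9)*12)*(-1/35) = (-10 + 16/3)*(-1/35) = -14/3*(-1/35) = 2/15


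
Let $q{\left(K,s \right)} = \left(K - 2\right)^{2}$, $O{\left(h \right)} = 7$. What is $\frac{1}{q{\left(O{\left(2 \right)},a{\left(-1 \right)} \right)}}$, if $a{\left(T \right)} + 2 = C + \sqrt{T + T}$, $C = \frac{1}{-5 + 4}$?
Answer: $\frac{1}{25} \approx 0.04$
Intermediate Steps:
$C = -1$ ($C = \frac{1}{-1} = -1$)
$a{\left(T \right)} = -3 + \sqrt{2} \sqrt{T}$ ($a{\left(T \right)} = -2 + \left(-1 + \sqrt{T + T}\right) = -2 + \left(-1 + \sqrt{2 T}\right) = -2 + \left(-1 + \sqrt{2} \sqrt{T}\right) = -3 + \sqrt{2} \sqrt{T}$)
$q{\left(K,s \right)} = \left(-2 + K\right)^{2}$
$\frac{1}{q{\left(O{\left(2 \right)},a{\left(-1 \right)} \right)}} = \frac{1}{\left(-2 + 7\right)^{2}} = \frac{1}{5^{2}} = \frac{1}{25}$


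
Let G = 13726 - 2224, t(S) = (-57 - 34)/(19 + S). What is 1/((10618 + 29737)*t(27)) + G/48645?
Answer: 938591432/3969761705 ≈ 0.23644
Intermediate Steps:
t(S) = -91/(19 + S)
G = 11502
1/((10618 + 29737)*t(27)) + G/48645 = 1/((10618 + 29737)*((-91/(19 + 27)))) + 11502/48645 = 1/(40355*((-91/46))) + 11502*(1/48645) = 1/(40355*((-91*1/46))) + 1278/5405 = 1/(40355*(-91/46)) + 1278/5405 = (1/40355)*(-46/91) + 1278/5405 = -46/3672305 + 1278/5405 = 938591432/3969761705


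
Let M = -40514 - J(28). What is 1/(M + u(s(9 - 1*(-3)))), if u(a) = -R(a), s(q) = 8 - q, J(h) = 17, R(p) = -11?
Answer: -1/40520 ≈ -2.4679e-5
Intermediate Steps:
M = -40531 (M = -40514 - 1*17 = -40514 - 17 = -40531)
u(a) = 11 (u(a) = -1*(-11) = 11)
1/(M + u(s(9 - 1*(-3)))) = 1/(-40531 + 11) = 1/(-40520) = -1/40520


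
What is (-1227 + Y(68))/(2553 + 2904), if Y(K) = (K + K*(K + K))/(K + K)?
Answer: -2317/10914 ≈ -0.21230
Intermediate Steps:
Y(K) = (K + 2*K²)/(2*K) (Y(K) = (K + K*(2*K))/((2*K)) = (K + 2*K²)*(1/(2*K)) = (K + 2*K²)/(2*K))
(-1227 + Y(68))/(2553 + 2904) = (-1227 + (½ + 68))/(2553 + 2904) = (-1227 + 137/2)/5457 = -2317/2*1/5457 = -2317/10914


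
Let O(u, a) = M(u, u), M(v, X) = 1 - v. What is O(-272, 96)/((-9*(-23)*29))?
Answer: 91/2001 ≈ 0.045477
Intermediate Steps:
O(u, a) = 1 - u
O(-272, 96)/((-9*(-23)*29)) = (1 - 1*(-272))/((-9*(-23)*29)) = (1 + 272)/((207*29)) = 273/6003 = 273*(1/6003) = 91/2001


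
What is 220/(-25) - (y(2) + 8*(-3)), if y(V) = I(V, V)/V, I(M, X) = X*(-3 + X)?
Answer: 81/5 ≈ 16.200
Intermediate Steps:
y(V) = -3 + V (y(V) = (V*(-3 + V))/V = -3 + V)
220/(-25) - (y(2) + 8*(-3)) = 220/(-25) - ((-3 + 2) + 8*(-3)) = 220*(-1/25) - (-1 - 24) = -44/5 - 1*(-25) = -44/5 + 25 = 81/5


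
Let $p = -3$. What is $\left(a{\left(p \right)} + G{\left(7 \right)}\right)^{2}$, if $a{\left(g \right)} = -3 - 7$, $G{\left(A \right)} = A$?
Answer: $9$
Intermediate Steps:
$a{\left(g \right)} = -10$ ($a{\left(g \right)} = -3 - 7 = -10$)
$\left(a{\left(p \right)} + G{\left(7 \right)}\right)^{2} = \left(-10 + 7\right)^{2} = \left(-3\right)^{2} = 9$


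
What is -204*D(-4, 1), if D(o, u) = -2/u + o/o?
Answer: 204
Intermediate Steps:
D(o, u) = 1 - 2/u (D(o, u) = -2/u + 1 = 1 - 2/u)
-204*D(-4, 1) = -204*(-2 + 1)/1 = -204*(-1) = 204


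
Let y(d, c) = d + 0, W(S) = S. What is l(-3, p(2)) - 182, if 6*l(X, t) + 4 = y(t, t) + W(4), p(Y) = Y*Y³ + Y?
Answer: -179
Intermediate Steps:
p(Y) = Y + Y⁴ (p(Y) = Y⁴ + Y = Y + Y⁴)
y(d, c) = d
l(X, t) = t/6 (l(X, t) = -⅔ + (t + 4)/6 = -⅔ + (4 + t)/6 = -⅔ + (⅔ + t/6) = t/6)
l(-3, p(2)) - 182 = (2 + 2⁴)/6 - 182 = (2 + 16)/6 - 182 = (⅙)*18 - 182 = 3 - 182 = -179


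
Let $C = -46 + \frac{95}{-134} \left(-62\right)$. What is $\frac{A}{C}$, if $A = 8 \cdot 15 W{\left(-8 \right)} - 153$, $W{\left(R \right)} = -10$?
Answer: $\frac{90651}{137} \approx 661.69$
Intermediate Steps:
$A = -1353$ ($A = 8 \cdot 15 \left(-10\right) - 153 = 120 \left(-10\right) - 153 = -1200 - 153 = -1353$)
$C = - \frac{137}{67}$ ($C = -46 + 95 \left(- \frac{1}{134}\right) \left(-62\right) = -46 - - \frac{2945}{67} = -46 + \frac{2945}{67} = - \frac{137}{67} \approx -2.0448$)
$\frac{A}{C} = - \frac{1353}{- \frac{137}{67}} = \left(-1353\right) \left(- \frac{67}{137}\right) = \frac{90651}{137}$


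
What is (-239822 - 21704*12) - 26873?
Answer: -527143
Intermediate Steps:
(-239822 - 21704*12) - 26873 = (-239822 - 260448) - 26873 = -500270 - 26873 = -527143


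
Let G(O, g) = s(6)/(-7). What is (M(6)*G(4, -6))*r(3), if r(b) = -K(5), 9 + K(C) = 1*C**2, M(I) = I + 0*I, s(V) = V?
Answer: 576/7 ≈ 82.286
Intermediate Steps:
M(I) = I (M(I) = I + 0 = I)
G(O, g) = -6/7 (G(O, g) = 6/(-7) = 6*(-1/7) = -6/7)
K(C) = -9 + C**2 (K(C) = -9 + 1*C**2 = -9 + C**2)
r(b) = -16 (r(b) = -(-9 + 5**2) = -(-9 + 25) = -1*16 = -16)
(M(6)*G(4, -6))*r(3) = (6*(-6/7))*(-16) = -36/7*(-16) = 576/7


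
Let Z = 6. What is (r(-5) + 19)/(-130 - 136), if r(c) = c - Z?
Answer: -4/133 ≈ -0.030075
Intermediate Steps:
r(c) = -6 + c (r(c) = c - 1*6 = c - 6 = -6 + c)
(r(-5) + 19)/(-130 - 136) = ((-6 - 5) + 19)/(-130 - 136) = (-11 + 19)/(-266) = 8*(-1/266) = -4/133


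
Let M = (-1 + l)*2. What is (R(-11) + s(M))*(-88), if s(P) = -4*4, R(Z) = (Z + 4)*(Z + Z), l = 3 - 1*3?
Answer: -12144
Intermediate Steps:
l = 0 (l = 3 - 3 = 0)
R(Z) = 2*Z*(4 + Z) (R(Z) = (4 + Z)*(2*Z) = 2*Z*(4 + Z))
M = -2 (M = (-1 + 0)*2 = -1*2 = -2)
s(P) = -16
(R(-11) + s(M))*(-88) = (2*(-11)*(4 - 11) - 16)*(-88) = (2*(-11)*(-7) - 16)*(-88) = (154 - 16)*(-88) = 138*(-88) = -12144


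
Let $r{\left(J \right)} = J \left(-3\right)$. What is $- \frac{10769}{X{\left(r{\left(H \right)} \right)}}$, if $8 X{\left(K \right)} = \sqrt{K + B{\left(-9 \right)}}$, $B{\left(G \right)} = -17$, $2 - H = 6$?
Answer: $\frac{86152 i \sqrt{5}}{5} \approx 38528.0 i$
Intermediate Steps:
$H = -4$ ($H = 2 - 6 = -4$)
$r{\left(J \right)} = - 3 J$
$X{\left(K \right)} = \frac{\sqrt{-17 + K}}{8}$ ($X{\left(K \right)} = \frac{\sqrt{K - 17}}{8} = \frac{\sqrt{-17 + K}}{8}$)
$- \frac{10769}{X{\left(r{\left(H \right)} \right)}} = - \frac{10769}{\frac{1}{8} \sqrt{-17 - -12}} = - \frac{10769}{\frac{1}{8} \sqrt{-17 + 12}} = - \frac{10769}{\frac{1}{8} \sqrt{-5}} = - \frac{10769}{\frac{1}{8} i \sqrt{5}} = - 10769 \left(- \frac{8 i \sqrt{5}}{5}\right) = \frac{86152 i \sqrt{5}}{5}$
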